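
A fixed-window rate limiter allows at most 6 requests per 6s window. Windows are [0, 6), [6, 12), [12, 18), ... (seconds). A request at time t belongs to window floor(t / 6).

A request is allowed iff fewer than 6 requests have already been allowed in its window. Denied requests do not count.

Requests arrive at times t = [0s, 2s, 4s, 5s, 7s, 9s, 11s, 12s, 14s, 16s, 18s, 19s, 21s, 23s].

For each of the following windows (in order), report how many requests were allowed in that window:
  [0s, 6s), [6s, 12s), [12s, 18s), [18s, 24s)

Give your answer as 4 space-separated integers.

Processing requests:
  req#1 t=0s (window 0): ALLOW
  req#2 t=2s (window 0): ALLOW
  req#3 t=4s (window 0): ALLOW
  req#4 t=5s (window 0): ALLOW
  req#5 t=7s (window 1): ALLOW
  req#6 t=9s (window 1): ALLOW
  req#7 t=11s (window 1): ALLOW
  req#8 t=12s (window 2): ALLOW
  req#9 t=14s (window 2): ALLOW
  req#10 t=16s (window 2): ALLOW
  req#11 t=18s (window 3): ALLOW
  req#12 t=19s (window 3): ALLOW
  req#13 t=21s (window 3): ALLOW
  req#14 t=23s (window 3): ALLOW

Allowed counts by window: 4 3 3 4

Answer: 4 3 3 4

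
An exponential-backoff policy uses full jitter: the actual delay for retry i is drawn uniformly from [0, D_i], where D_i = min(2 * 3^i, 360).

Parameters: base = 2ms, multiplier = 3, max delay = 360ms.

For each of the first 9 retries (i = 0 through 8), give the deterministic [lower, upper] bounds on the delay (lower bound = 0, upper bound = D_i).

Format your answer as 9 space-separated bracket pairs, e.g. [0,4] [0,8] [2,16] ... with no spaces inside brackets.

Computing bounds per retry:
  i=0: D_i=min(2*3^0,360)=2, bounds=[0,2]
  i=1: D_i=min(2*3^1,360)=6, bounds=[0,6]
  i=2: D_i=min(2*3^2,360)=18, bounds=[0,18]
  i=3: D_i=min(2*3^3,360)=54, bounds=[0,54]
  i=4: D_i=min(2*3^4,360)=162, bounds=[0,162]
  i=5: D_i=min(2*3^5,360)=360, bounds=[0,360]
  i=6: D_i=min(2*3^6,360)=360, bounds=[0,360]
  i=7: D_i=min(2*3^7,360)=360, bounds=[0,360]
  i=8: D_i=min(2*3^8,360)=360, bounds=[0,360]

Answer: [0,2] [0,6] [0,18] [0,54] [0,162] [0,360] [0,360] [0,360] [0,360]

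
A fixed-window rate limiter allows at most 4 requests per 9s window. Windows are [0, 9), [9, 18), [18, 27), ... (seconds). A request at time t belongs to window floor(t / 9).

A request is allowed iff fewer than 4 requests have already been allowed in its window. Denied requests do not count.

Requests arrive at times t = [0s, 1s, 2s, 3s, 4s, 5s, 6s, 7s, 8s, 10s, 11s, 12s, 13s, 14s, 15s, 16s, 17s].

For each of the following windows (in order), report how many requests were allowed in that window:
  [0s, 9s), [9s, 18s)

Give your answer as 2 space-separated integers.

Answer: 4 4

Derivation:
Processing requests:
  req#1 t=0s (window 0): ALLOW
  req#2 t=1s (window 0): ALLOW
  req#3 t=2s (window 0): ALLOW
  req#4 t=3s (window 0): ALLOW
  req#5 t=4s (window 0): DENY
  req#6 t=5s (window 0): DENY
  req#7 t=6s (window 0): DENY
  req#8 t=7s (window 0): DENY
  req#9 t=8s (window 0): DENY
  req#10 t=10s (window 1): ALLOW
  req#11 t=11s (window 1): ALLOW
  req#12 t=12s (window 1): ALLOW
  req#13 t=13s (window 1): ALLOW
  req#14 t=14s (window 1): DENY
  req#15 t=15s (window 1): DENY
  req#16 t=16s (window 1): DENY
  req#17 t=17s (window 1): DENY

Allowed counts by window: 4 4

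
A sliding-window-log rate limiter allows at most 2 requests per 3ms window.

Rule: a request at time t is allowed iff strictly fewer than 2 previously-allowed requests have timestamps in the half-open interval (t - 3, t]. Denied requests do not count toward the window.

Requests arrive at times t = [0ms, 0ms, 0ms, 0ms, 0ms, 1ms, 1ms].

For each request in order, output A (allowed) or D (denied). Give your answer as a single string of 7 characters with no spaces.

Tracking allowed requests in the window:
  req#1 t=0ms: ALLOW
  req#2 t=0ms: ALLOW
  req#3 t=0ms: DENY
  req#4 t=0ms: DENY
  req#5 t=0ms: DENY
  req#6 t=1ms: DENY
  req#7 t=1ms: DENY

Answer: AADDDDD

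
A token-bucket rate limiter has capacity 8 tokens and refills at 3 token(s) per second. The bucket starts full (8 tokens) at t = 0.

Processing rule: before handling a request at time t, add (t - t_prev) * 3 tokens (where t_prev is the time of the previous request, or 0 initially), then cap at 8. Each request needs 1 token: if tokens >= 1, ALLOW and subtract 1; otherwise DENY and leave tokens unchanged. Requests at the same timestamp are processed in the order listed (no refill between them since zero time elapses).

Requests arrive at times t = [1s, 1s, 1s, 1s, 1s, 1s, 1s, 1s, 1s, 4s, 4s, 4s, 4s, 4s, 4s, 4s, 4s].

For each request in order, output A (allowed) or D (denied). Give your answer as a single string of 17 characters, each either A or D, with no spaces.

Answer: AAAAAAAADAAAAAAAA

Derivation:
Simulating step by step:
  req#1 t=1s: ALLOW
  req#2 t=1s: ALLOW
  req#3 t=1s: ALLOW
  req#4 t=1s: ALLOW
  req#5 t=1s: ALLOW
  req#6 t=1s: ALLOW
  req#7 t=1s: ALLOW
  req#8 t=1s: ALLOW
  req#9 t=1s: DENY
  req#10 t=4s: ALLOW
  req#11 t=4s: ALLOW
  req#12 t=4s: ALLOW
  req#13 t=4s: ALLOW
  req#14 t=4s: ALLOW
  req#15 t=4s: ALLOW
  req#16 t=4s: ALLOW
  req#17 t=4s: ALLOW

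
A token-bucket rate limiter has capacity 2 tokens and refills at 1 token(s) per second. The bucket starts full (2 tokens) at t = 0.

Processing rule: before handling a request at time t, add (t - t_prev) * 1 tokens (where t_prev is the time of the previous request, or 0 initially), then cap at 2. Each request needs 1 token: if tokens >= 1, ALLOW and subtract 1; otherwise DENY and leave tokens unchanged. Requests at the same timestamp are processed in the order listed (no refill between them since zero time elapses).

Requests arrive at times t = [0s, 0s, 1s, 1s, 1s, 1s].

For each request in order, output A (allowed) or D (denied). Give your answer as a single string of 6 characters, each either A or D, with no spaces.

Answer: AAADDD

Derivation:
Simulating step by step:
  req#1 t=0s: ALLOW
  req#2 t=0s: ALLOW
  req#3 t=1s: ALLOW
  req#4 t=1s: DENY
  req#5 t=1s: DENY
  req#6 t=1s: DENY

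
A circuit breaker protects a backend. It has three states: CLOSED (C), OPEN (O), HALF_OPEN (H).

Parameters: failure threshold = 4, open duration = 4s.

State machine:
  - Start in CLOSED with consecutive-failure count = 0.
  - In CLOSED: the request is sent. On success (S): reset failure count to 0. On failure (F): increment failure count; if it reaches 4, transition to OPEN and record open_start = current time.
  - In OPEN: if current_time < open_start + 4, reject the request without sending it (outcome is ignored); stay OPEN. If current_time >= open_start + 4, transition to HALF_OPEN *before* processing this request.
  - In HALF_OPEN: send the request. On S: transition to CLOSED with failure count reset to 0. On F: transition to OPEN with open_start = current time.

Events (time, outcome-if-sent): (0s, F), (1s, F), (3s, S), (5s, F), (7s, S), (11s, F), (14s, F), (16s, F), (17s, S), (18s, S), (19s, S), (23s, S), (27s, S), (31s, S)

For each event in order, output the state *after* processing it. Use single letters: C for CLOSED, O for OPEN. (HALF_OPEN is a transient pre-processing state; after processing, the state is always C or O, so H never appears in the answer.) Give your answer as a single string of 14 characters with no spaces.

State after each event:
  event#1 t=0s outcome=F: state=CLOSED
  event#2 t=1s outcome=F: state=CLOSED
  event#3 t=3s outcome=S: state=CLOSED
  event#4 t=5s outcome=F: state=CLOSED
  event#5 t=7s outcome=S: state=CLOSED
  event#6 t=11s outcome=F: state=CLOSED
  event#7 t=14s outcome=F: state=CLOSED
  event#8 t=16s outcome=F: state=CLOSED
  event#9 t=17s outcome=S: state=CLOSED
  event#10 t=18s outcome=S: state=CLOSED
  event#11 t=19s outcome=S: state=CLOSED
  event#12 t=23s outcome=S: state=CLOSED
  event#13 t=27s outcome=S: state=CLOSED
  event#14 t=31s outcome=S: state=CLOSED

Answer: CCCCCCCCCCCCCC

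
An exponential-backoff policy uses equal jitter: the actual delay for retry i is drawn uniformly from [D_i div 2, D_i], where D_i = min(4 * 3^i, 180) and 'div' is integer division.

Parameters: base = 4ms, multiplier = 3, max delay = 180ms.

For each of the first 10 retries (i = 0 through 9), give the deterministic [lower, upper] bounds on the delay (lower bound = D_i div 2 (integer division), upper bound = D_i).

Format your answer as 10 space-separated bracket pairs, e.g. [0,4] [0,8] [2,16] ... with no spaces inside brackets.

Computing bounds per retry:
  i=0: D_i=min(4*3^0,180)=4, bounds=[2,4]
  i=1: D_i=min(4*3^1,180)=12, bounds=[6,12]
  i=2: D_i=min(4*3^2,180)=36, bounds=[18,36]
  i=3: D_i=min(4*3^3,180)=108, bounds=[54,108]
  i=4: D_i=min(4*3^4,180)=180, bounds=[90,180]
  i=5: D_i=min(4*3^5,180)=180, bounds=[90,180]
  i=6: D_i=min(4*3^6,180)=180, bounds=[90,180]
  i=7: D_i=min(4*3^7,180)=180, bounds=[90,180]
  i=8: D_i=min(4*3^8,180)=180, bounds=[90,180]
  i=9: D_i=min(4*3^9,180)=180, bounds=[90,180]

Answer: [2,4] [6,12] [18,36] [54,108] [90,180] [90,180] [90,180] [90,180] [90,180] [90,180]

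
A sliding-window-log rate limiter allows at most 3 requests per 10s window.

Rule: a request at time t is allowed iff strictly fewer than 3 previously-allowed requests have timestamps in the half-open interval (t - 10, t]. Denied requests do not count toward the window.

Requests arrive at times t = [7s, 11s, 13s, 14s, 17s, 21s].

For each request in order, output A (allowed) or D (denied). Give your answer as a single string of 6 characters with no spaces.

Tracking allowed requests in the window:
  req#1 t=7s: ALLOW
  req#2 t=11s: ALLOW
  req#3 t=13s: ALLOW
  req#4 t=14s: DENY
  req#5 t=17s: ALLOW
  req#6 t=21s: ALLOW

Answer: AAADAA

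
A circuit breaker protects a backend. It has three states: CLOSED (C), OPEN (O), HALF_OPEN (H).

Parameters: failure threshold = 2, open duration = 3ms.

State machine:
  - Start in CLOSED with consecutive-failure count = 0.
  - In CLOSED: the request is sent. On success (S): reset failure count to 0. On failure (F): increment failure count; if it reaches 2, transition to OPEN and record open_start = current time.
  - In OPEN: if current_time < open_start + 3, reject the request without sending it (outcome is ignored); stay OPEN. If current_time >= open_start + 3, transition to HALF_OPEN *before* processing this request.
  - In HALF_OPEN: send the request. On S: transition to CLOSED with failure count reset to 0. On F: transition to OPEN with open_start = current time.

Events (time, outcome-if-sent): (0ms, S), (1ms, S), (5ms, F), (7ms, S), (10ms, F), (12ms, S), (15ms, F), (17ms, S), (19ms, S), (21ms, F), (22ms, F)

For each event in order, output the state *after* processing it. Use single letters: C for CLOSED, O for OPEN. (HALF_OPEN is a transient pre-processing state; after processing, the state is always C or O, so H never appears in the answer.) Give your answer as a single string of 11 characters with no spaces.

Answer: CCCCCCCCCCO

Derivation:
State after each event:
  event#1 t=0ms outcome=S: state=CLOSED
  event#2 t=1ms outcome=S: state=CLOSED
  event#3 t=5ms outcome=F: state=CLOSED
  event#4 t=7ms outcome=S: state=CLOSED
  event#5 t=10ms outcome=F: state=CLOSED
  event#6 t=12ms outcome=S: state=CLOSED
  event#7 t=15ms outcome=F: state=CLOSED
  event#8 t=17ms outcome=S: state=CLOSED
  event#9 t=19ms outcome=S: state=CLOSED
  event#10 t=21ms outcome=F: state=CLOSED
  event#11 t=22ms outcome=F: state=OPEN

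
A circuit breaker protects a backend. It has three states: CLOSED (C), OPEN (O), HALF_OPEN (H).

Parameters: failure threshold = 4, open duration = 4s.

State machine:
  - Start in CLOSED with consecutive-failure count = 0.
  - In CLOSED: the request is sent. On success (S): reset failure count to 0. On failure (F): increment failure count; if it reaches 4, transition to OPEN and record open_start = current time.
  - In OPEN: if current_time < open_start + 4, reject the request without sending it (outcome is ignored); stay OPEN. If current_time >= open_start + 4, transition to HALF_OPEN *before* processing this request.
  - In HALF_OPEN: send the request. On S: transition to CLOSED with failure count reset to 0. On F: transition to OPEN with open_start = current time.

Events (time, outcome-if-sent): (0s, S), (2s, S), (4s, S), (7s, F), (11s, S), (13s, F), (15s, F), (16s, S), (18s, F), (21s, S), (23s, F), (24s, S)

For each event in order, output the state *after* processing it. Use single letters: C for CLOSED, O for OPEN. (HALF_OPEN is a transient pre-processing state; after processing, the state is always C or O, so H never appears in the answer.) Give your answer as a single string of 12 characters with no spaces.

State after each event:
  event#1 t=0s outcome=S: state=CLOSED
  event#2 t=2s outcome=S: state=CLOSED
  event#3 t=4s outcome=S: state=CLOSED
  event#4 t=7s outcome=F: state=CLOSED
  event#5 t=11s outcome=S: state=CLOSED
  event#6 t=13s outcome=F: state=CLOSED
  event#7 t=15s outcome=F: state=CLOSED
  event#8 t=16s outcome=S: state=CLOSED
  event#9 t=18s outcome=F: state=CLOSED
  event#10 t=21s outcome=S: state=CLOSED
  event#11 t=23s outcome=F: state=CLOSED
  event#12 t=24s outcome=S: state=CLOSED

Answer: CCCCCCCCCCCC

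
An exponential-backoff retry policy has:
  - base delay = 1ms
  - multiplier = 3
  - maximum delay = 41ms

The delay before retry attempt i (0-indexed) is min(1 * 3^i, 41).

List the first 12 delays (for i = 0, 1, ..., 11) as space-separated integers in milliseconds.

Answer: 1 3 9 27 41 41 41 41 41 41 41 41

Derivation:
Computing each delay:
  i=0: min(1*3^0, 41) = 1
  i=1: min(1*3^1, 41) = 3
  i=2: min(1*3^2, 41) = 9
  i=3: min(1*3^3, 41) = 27
  i=4: min(1*3^4, 41) = 41
  i=5: min(1*3^5, 41) = 41
  i=6: min(1*3^6, 41) = 41
  i=7: min(1*3^7, 41) = 41
  i=8: min(1*3^8, 41) = 41
  i=9: min(1*3^9, 41) = 41
  i=10: min(1*3^10, 41) = 41
  i=11: min(1*3^11, 41) = 41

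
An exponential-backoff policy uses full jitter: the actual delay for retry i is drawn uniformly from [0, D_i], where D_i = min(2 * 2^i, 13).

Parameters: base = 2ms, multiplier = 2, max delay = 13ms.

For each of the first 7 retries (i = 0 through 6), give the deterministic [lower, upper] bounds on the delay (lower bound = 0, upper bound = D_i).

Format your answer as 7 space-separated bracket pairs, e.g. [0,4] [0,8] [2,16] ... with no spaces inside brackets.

Answer: [0,2] [0,4] [0,8] [0,13] [0,13] [0,13] [0,13]

Derivation:
Computing bounds per retry:
  i=0: D_i=min(2*2^0,13)=2, bounds=[0,2]
  i=1: D_i=min(2*2^1,13)=4, bounds=[0,4]
  i=2: D_i=min(2*2^2,13)=8, bounds=[0,8]
  i=3: D_i=min(2*2^3,13)=13, bounds=[0,13]
  i=4: D_i=min(2*2^4,13)=13, bounds=[0,13]
  i=5: D_i=min(2*2^5,13)=13, bounds=[0,13]
  i=6: D_i=min(2*2^6,13)=13, bounds=[0,13]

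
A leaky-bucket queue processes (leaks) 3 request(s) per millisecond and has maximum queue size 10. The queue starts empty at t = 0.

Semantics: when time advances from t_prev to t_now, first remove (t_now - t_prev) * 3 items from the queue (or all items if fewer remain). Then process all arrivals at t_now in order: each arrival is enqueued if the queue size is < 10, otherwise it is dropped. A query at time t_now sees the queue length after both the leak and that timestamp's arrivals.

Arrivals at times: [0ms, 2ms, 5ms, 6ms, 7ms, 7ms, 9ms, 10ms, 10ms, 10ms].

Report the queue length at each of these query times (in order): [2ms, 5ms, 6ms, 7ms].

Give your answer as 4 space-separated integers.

Answer: 1 1 1 2

Derivation:
Queue lengths at query times:
  query t=2ms: backlog = 1
  query t=5ms: backlog = 1
  query t=6ms: backlog = 1
  query t=7ms: backlog = 2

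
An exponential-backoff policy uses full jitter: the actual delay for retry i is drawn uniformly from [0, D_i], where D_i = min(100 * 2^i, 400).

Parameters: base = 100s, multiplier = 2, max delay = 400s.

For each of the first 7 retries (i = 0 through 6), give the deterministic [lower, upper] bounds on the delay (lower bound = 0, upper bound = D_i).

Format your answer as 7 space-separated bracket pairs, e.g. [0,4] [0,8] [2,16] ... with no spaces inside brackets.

Computing bounds per retry:
  i=0: D_i=min(100*2^0,400)=100, bounds=[0,100]
  i=1: D_i=min(100*2^1,400)=200, bounds=[0,200]
  i=2: D_i=min(100*2^2,400)=400, bounds=[0,400]
  i=3: D_i=min(100*2^3,400)=400, bounds=[0,400]
  i=4: D_i=min(100*2^4,400)=400, bounds=[0,400]
  i=5: D_i=min(100*2^5,400)=400, bounds=[0,400]
  i=6: D_i=min(100*2^6,400)=400, bounds=[0,400]

Answer: [0,100] [0,200] [0,400] [0,400] [0,400] [0,400] [0,400]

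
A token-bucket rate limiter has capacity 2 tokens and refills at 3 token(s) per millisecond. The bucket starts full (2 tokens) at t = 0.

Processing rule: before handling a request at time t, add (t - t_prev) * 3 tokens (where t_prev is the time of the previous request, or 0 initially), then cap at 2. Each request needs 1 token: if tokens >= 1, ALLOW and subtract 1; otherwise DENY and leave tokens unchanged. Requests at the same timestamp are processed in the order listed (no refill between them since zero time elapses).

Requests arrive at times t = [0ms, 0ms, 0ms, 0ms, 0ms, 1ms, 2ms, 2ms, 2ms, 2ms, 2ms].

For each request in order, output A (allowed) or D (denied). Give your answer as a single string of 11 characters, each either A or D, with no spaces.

Answer: AADDDAAADDD

Derivation:
Simulating step by step:
  req#1 t=0ms: ALLOW
  req#2 t=0ms: ALLOW
  req#3 t=0ms: DENY
  req#4 t=0ms: DENY
  req#5 t=0ms: DENY
  req#6 t=1ms: ALLOW
  req#7 t=2ms: ALLOW
  req#8 t=2ms: ALLOW
  req#9 t=2ms: DENY
  req#10 t=2ms: DENY
  req#11 t=2ms: DENY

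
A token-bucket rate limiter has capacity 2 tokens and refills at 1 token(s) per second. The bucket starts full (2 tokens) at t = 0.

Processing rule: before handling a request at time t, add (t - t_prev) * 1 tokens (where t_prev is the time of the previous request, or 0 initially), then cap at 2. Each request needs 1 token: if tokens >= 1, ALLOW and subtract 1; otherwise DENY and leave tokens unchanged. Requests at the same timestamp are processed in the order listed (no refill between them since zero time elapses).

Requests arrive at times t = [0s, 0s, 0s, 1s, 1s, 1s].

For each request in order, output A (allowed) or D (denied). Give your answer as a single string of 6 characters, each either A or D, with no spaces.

Simulating step by step:
  req#1 t=0s: ALLOW
  req#2 t=0s: ALLOW
  req#3 t=0s: DENY
  req#4 t=1s: ALLOW
  req#5 t=1s: DENY
  req#6 t=1s: DENY

Answer: AADADD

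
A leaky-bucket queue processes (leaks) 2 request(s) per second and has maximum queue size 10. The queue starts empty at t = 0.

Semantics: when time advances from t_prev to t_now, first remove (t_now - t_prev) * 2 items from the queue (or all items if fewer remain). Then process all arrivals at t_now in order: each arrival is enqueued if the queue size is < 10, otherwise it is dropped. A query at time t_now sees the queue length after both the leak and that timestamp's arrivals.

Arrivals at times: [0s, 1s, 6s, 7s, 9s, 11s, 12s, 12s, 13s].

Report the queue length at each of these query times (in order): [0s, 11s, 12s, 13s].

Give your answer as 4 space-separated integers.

Answer: 1 1 2 1

Derivation:
Queue lengths at query times:
  query t=0s: backlog = 1
  query t=11s: backlog = 1
  query t=12s: backlog = 2
  query t=13s: backlog = 1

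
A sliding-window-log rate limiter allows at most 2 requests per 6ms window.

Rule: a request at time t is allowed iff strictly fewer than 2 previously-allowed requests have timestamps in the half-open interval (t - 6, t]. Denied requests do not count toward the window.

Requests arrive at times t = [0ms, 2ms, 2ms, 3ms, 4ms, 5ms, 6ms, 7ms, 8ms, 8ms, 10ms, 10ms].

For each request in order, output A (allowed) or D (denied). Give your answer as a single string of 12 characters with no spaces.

Tracking allowed requests in the window:
  req#1 t=0ms: ALLOW
  req#2 t=2ms: ALLOW
  req#3 t=2ms: DENY
  req#4 t=3ms: DENY
  req#5 t=4ms: DENY
  req#6 t=5ms: DENY
  req#7 t=6ms: ALLOW
  req#8 t=7ms: DENY
  req#9 t=8ms: ALLOW
  req#10 t=8ms: DENY
  req#11 t=10ms: DENY
  req#12 t=10ms: DENY

Answer: AADDDDADADDD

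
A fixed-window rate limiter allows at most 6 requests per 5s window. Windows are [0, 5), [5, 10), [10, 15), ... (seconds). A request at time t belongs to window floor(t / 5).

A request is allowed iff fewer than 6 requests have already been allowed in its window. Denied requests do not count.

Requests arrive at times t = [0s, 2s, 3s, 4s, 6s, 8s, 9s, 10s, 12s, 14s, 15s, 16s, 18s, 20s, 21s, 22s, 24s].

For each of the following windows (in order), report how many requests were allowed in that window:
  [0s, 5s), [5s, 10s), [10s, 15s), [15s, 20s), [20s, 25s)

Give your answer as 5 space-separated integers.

Processing requests:
  req#1 t=0s (window 0): ALLOW
  req#2 t=2s (window 0): ALLOW
  req#3 t=3s (window 0): ALLOW
  req#4 t=4s (window 0): ALLOW
  req#5 t=6s (window 1): ALLOW
  req#6 t=8s (window 1): ALLOW
  req#7 t=9s (window 1): ALLOW
  req#8 t=10s (window 2): ALLOW
  req#9 t=12s (window 2): ALLOW
  req#10 t=14s (window 2): ALLOW
  req#11 t=15s (window 3): ALLOW
  req#12 t=16s (window 3): ALLOW
  req#13 t=18s (window 3): ALLOW
  req#14 t=20s (window 4): ALLOW
  req#15 t=21s (window 4): ALLOW
  req#16 t=22s (window 4): ALLOW
  req#17 t=24s (window 4): ALLOW

Allowed counts by window: 4 3 3 3 4

Answer: 4 3 3 3 4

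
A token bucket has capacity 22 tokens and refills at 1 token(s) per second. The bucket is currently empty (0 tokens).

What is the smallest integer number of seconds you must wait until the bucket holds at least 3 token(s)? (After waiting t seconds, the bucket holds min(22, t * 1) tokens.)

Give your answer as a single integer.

Need t * 1 >= 3, so t >= 3/1.
Smallest integer t = ceil(3/1) = 3.

Answer: 3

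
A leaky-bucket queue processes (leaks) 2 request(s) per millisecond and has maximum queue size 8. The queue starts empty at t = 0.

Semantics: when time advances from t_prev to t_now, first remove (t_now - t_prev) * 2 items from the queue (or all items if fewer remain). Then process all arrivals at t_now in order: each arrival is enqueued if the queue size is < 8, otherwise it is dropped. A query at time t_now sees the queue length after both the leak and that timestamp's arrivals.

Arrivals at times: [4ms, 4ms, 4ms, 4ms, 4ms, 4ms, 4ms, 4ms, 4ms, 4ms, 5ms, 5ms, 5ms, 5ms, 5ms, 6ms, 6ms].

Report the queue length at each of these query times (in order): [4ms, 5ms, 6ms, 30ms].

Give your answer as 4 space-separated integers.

Answer: 8 8 8 0

Derivation:
Queue lengths at query times:
  query t=4ms: backlog = 8
  query t=5ms: backlog = 8
  query t=6ms: backlog = 8
  query t=30ms: backlog = 0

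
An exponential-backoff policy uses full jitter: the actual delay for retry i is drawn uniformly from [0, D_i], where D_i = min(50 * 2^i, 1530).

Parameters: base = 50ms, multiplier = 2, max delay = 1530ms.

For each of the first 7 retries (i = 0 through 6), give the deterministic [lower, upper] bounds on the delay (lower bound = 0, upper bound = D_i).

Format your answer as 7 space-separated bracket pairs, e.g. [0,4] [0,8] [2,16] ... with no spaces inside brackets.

Computing bounds per retry:
  i=0: D_i=min(50*2^0,1530)=50, bounds=[0,50]
  i=1: D_i=min(50*2^1,1530)=100, bounds=[0,100]
  i=2: D_i=min(50*2^2,1530)=200, bounds=[0,200]
  i=3: D_i=min(50*2^3,1530)=400, bounds=[0,400]
  i=4: D_i=min(50*2^4,1530)=800, bounds=[0,800]
  i=5: D_i=min(50*2^5,1530)=1530, bounds=[0,1530]
  i=6: D_i=min(50*2^6,1530)=1530, bounds=[0,1530]

Answer: [0,50] [0,100] [0,200] [0,400] [0,800] [0,1530] [0,1530]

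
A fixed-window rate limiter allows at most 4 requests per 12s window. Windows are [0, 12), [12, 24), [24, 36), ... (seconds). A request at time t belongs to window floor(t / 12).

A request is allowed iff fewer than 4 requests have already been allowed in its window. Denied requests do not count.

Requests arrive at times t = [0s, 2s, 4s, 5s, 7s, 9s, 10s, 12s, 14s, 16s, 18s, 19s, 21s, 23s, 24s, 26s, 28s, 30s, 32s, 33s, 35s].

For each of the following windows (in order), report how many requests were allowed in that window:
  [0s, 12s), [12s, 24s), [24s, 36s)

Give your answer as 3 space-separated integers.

Answer: 4 4 4

Derivation:
Processing requests:
  req#1 t=0s (window 0): ALLOW
  req#2 t=2s (window 0): ALLOW
  req#3 t=4s (window 0): ALLOW
  req#4 t=5s (window 0): ALLOW
  req#5 t=7s (window 0): DENY
  req#6 t=9s (window 0): DENY
  req#7 t=10s (window 0): DENY
  req#8 t=12s (window 1): ALLOW
  req#9 t=14s (window 1): ALLOW
  req#10 t=16s (window 1): ALLOW
  req#11 t=18s (window 1): ALLOW
  req#12 t=19s (window 1): DENY
  req#13 t=21s (window 1): DENY
  req#14 t=23s (window 1): DENY
  req#15 t=24s (window 2): ALLOW
  req#16 t=26s (window 2): ALLOW
  req#17 t=28s (window 2): ALLOW
  req#18 t=30s (window 2): ALLOW
  req#19 t=32s (window 2): DENY
  req#20 t=33s (window 2): DENY
  req#21 t=35s (window 2): DENY

Allowed counts by window: 4 4 4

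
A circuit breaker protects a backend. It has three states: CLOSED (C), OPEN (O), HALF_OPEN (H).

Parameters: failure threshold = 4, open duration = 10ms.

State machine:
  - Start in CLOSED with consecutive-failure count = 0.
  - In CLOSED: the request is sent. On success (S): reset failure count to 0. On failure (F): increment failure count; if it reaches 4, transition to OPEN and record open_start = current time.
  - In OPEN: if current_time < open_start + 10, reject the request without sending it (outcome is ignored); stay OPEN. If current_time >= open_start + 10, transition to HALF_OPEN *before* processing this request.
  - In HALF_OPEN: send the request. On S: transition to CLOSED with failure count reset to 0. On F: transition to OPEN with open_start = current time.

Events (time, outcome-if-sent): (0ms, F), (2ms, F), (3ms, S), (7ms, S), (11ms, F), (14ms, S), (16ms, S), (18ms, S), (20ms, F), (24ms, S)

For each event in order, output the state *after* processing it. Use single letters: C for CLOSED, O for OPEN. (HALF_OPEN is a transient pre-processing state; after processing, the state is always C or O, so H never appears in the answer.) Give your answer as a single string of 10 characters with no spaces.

Answer: CCCCCCCCCC

Derivation:
State after each event:
  event#1 t=0ms outcome=F: state=CLOSED
  event#2 t=2ms outcome=F: state=CLOSED
  event#3 t=3ms outcome=S: state=CLOSED
  event#4 t=7ms outcome=S: state=CLOSED
  event#5 t=11ms outcome=F: state=CLOSED
  event#6 t=14ms outcome=S: state=CLOSED
  event#7 t=16ms outcome=S: state=CLOSED
  event#8 t=18ms outcome=S: state=CLOSED
  event#9 t=20ms outcome=F: state=CLOSED
  event#10 t=24ms outcome=S: state=CLOSED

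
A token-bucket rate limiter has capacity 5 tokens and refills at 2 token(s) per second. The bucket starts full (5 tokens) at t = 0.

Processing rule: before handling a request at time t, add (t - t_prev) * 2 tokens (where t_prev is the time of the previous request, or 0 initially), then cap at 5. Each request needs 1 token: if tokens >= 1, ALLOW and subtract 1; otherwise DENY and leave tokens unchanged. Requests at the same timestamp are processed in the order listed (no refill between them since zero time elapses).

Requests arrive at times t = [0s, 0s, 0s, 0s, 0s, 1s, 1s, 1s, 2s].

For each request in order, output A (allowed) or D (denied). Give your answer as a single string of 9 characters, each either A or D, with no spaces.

Simulating step by step:
  req#1 t=0s: ALLOW
  req#2 t=0s: ALLOW
  req#3 t=0s: ALLOW
  req#4 t=0s: ALLOW
  req#5 t=0s: ALLOW
  req#6 t=1s: ALLOW
  req#7 t=1s: ALLOW
  req#8 t=1s: DENY
  req#9 t=2s: ALLOW

Answer: AAAAAAADA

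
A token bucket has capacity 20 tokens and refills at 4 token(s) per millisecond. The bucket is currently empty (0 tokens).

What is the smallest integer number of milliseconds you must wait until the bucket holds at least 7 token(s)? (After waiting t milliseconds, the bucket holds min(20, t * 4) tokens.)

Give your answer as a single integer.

Need t * 4 >= 7, so t >= 7/4.
Smallest integer t = ceil(7/4) = 2.

Answer: 2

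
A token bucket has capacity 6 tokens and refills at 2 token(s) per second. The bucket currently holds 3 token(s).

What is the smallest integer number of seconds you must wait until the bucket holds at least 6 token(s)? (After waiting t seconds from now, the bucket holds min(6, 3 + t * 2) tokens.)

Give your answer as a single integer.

Answer: 2

Derivation:
Need 3 + t * 2 >= 6, so t >= 3/2.
Smallest integer t = ceil(3/2) = 2.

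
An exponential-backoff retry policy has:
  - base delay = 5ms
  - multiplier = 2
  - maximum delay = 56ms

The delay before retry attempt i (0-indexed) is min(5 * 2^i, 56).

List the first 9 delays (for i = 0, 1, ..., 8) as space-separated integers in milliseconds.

Computing each delay:
  i=0: min(5*2^0, 56) = 5
  i=1: min(5*2^1, 56) = 10
  i=2: min(5*2^2, 56) = 20
  i=3: min(5*2^3, 56) = 40
  i=4: min(5*2^4, 56) = 56
  i=5: min(5*2^5, 56) = 56
  i=6: min(5*2^6, 56) = 56
  i=7: min(5*2^7, 56) = 56
  i=8: min(5*2^8, 56) = 56

Answer: 5 10 20 40 56 56 56 56 56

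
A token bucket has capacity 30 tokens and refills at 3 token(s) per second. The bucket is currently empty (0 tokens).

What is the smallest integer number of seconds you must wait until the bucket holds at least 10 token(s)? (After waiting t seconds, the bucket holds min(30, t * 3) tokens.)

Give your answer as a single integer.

Need t * 3 >= 10, so t >= 10/3.
Smallest integer t = ceil(10/3) = 4.

Answer: 4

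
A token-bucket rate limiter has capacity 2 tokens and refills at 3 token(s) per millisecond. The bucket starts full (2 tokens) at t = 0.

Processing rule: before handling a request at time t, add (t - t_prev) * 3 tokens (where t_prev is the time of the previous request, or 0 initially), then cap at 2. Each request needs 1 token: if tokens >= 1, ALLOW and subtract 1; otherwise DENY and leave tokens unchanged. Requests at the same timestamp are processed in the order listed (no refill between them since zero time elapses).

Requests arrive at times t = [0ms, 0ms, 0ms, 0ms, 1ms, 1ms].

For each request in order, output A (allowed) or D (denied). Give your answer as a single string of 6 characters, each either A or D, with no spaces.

Simulating step by step:
  req#1 t=0ms: ALLOW
  req#2 t=0ms: ALLOW
  req#3 t=0ms: DENY
  req#4 t=0ms: DENY
  req#5 t=1ms: ALLOW
  req#6 t=1ms: ALLOW

Answer: AADDAA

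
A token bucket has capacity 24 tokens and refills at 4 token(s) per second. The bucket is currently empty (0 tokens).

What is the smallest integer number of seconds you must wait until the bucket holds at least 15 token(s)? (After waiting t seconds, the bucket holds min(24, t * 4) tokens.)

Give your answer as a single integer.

Need t * 4 >= 15, so t >= 15/4.
Smallest integer t = ceil(15/4) = 4.

Answer: 4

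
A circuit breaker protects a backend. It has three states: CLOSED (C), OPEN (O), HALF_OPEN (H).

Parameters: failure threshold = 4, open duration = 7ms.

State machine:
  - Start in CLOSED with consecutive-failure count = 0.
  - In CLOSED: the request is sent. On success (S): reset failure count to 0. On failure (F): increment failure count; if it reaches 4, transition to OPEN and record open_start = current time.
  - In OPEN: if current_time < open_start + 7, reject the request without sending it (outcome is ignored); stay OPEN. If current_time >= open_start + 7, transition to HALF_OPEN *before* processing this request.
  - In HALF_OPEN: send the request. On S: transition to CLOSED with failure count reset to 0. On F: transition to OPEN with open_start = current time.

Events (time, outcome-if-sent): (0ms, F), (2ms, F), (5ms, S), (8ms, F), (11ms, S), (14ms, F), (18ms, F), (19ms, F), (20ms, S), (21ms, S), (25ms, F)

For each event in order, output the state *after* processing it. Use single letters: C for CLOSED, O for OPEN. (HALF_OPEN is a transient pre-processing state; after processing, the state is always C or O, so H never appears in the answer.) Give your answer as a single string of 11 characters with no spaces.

Answer: CCCCCCCCCCC

Derivation:
State after each event:
  event#1 t=0ms outcome=F: state=CLOSED
  event#2 t=2ms outcome=F: state=CLOSED
  event#3 t=5ms outcome=S: state=CLOSED
  event#4 t=8ms outcome=F: state=CLOSED
  event#5 t=11ms outcome=S: state=CLOSED
  event#6 t=14ms outcome=F: state=CLOSED
  event#7 t=18ms outcome=F: state=CLOSED
  event#8 t=19ms outcome=F: state=CLOSED
  event#9 t=20ms outcome=S: state=CLOSED
  event#10 t=21ms outcome=S: state=CLOSED
  event#11 t=25ms outcome=F: state=CLOSED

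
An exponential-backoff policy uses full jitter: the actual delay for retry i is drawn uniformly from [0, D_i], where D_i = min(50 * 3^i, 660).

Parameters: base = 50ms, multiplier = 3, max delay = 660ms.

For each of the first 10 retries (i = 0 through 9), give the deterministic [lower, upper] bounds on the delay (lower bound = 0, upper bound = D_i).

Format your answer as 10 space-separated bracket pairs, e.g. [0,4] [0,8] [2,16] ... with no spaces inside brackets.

Answer: [0,50] [0,150] [0,450] [0,660] [0,660] [0,660] [0,660] [0,660] [0,660] [0,660]

Derivation:
Computing bounds per retry:
  i=0: D_i=min(50*3^0,660)=50, bounds=[0,50]
  i=1: D_i=min(50*3^1,660)=150, bounds=[0,150]
  i=2: D_i=min(50*3^2,660)=450, bounds=[0,450]
  i=3: D_i=min(50*3^3,660)=660, bounds=[0,660]
  i=4: D_i=min(50*3^4,660)=660, bounds=[0,660]
  i=5: D_i=min(50*3^5,660)=660, bounds=[0,660]
  i=6: D_i=min(50*3^6,660)=660, bounds=[0,660]
  i=7: D_i=min(50*3^7,660)=660, bounds=[0,660]
  i=8: D_i=min(50*3^8,660)=660, bounds=[0,660]
  i=9: D_i=min(50*3^9,660)=660, bounds=[0,660]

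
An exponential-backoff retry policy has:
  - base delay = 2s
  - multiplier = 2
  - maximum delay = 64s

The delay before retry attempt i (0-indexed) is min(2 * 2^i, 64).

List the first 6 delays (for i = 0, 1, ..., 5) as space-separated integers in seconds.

Computing each delay:
  i=0: min(2*2^0, 64) = 2
  i=1: min(2*2^1, 64) = 4
  i=2: min(2*2^2, 64) = 8
  i=3: min(2*2^3, 64) = 16
  i=4: min(2*2^4, 64) = 32
  i=5: min(2*2^5, 64) = 64

Answer: 2 4 8 16 32 64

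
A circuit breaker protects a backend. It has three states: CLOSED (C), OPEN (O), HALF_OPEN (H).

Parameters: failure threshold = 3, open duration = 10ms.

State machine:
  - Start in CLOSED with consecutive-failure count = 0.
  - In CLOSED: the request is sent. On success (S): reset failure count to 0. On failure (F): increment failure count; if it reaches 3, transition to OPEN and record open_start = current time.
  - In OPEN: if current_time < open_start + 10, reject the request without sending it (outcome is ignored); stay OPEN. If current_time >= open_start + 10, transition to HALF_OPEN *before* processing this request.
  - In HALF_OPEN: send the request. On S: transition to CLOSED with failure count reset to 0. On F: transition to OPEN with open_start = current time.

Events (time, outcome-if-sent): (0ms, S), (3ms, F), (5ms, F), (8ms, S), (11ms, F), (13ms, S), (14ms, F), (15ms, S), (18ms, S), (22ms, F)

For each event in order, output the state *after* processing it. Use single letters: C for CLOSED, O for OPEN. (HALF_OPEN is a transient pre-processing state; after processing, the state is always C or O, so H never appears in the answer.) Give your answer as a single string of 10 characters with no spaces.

State after each event:
  event#1 t=0ms outcome=S: state=CLOSED
  event#2 t=3ms outcome=F: state=CLOSED
  event#3 t=5ms outcome=F: state=CLOSED
  event#4 t=8ms outcome=S: state=CLOSED
  event#5 t=11ms outcome=F: state=CLOSED
  event#6 t=13ms outcome=S: state=CLOSED
  event#7 t=14ms outcome=F: state=CLOSED
  event#8 t=15ms outcome=S: state=CLOSED
  event#9 t=18ms outcome=S: state=CLOSED
  event#10 t=22ms outcome=F: state=CLOSED

Answer: CCCCCCCCCC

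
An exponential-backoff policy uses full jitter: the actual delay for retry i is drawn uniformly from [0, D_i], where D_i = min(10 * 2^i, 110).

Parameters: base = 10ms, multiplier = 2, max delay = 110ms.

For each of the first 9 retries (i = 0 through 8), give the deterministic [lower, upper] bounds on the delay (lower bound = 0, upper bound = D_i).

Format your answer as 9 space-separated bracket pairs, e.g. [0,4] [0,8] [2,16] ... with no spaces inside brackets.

Computing bounds per retry:
  i=0: D_i=min(10*2^0,110)=10, bounds=[0,10]
  i=1: D_i=min(10*2^1,110)=20, bounds=[0,20]
  i=2: D_i=min(10*2^2,110)=40, bounds=[0,40]
  i=3: D_i=min(10*2^3,110)=80, bounds=[0,80]
  i=4: D_i=min(10*2^4,110)=110, bounds=[0,110]
  i=5: D_i=min(10*2^5,110)=110, bounds=[0,110]
  i=6: D_i=min(10*2^6,110)=110, bounds=[0,110]
  i=7: D_i=min(10*2^7,110)=110, bounds=[0,110]
  i=8: D_i=min(10*2^8,110)=110, bounds=[0,110]

Answer: [0,10] [0,20] [0,40] [0,80] [0,110] [0,110] [0,110] [0,110] [0,110]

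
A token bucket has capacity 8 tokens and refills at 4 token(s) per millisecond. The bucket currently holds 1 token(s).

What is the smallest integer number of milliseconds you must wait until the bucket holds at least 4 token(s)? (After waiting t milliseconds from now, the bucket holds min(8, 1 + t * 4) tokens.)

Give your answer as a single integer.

Answer: 1

Derivation:
Need 1 + t * 4 >= 4, so t >= 3/4.
Smallest integer t = ceil(3/4) = 1.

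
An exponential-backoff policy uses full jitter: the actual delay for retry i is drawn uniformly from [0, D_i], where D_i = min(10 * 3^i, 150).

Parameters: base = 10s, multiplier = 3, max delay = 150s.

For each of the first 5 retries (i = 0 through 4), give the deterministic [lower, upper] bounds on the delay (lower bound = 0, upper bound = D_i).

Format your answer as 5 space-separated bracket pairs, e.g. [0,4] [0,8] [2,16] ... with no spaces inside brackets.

Answer: [0,10] [0,30] [0,90] [0,150] [0,150]

Derivation:
Computing bounds per retry:
  i=0: D_i=min(10*3^0,150)=10, bounds=[0,10]
  i=1: D_i=min(10*3^1,150)=30, bounds=[0,30]
  i=2: D_i=min(10*3^2,150)=90, bounds=[0,90]
  i=3: D_i=min(10*3^3,150)=150, bounds=[0,150]
  i=4: D_i=min(10*3^4,150)=150, bounds=[0,150]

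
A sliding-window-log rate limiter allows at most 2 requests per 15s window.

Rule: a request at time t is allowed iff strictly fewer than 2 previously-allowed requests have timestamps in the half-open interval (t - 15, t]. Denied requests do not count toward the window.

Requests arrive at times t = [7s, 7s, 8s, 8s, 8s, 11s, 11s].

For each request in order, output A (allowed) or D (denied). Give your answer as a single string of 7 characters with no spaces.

Tracking allowed requests in the window:
  req#1 t=7s: ALLOW
  req#2 t=7s: ALLOW
  req#3 t=8s: DENY
  req#4 t=8s: DENY
  req#5 t=8s: DENY
  req#6 t=11s: DENY
  req#7 t=11s: DENY

Answer: AADDDDD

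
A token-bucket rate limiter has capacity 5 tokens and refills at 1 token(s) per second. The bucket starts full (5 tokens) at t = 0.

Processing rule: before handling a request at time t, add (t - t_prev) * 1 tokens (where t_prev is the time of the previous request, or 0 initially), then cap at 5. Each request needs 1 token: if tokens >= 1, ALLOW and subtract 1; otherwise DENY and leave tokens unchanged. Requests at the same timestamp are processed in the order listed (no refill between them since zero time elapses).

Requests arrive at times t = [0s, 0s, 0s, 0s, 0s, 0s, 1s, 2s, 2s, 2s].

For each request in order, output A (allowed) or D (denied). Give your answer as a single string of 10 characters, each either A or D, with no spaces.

Answer: AAAAADAADD

Derivation:
Simulating step by step:
  req#1 t=0s: ALLOW
  req#2 t=0s: ALLOW
  req#3 t=0s: ALLOW
  req#4 t=0s: ALLOW
  req#5 t=0s: ALLOW
  req#6 t=0s: DENY
  req#7 t=1s: ALLOW
  req#8 t=2s: ALLOW
  req#9 t=2s: DENY
  req#10 t=2s: DENY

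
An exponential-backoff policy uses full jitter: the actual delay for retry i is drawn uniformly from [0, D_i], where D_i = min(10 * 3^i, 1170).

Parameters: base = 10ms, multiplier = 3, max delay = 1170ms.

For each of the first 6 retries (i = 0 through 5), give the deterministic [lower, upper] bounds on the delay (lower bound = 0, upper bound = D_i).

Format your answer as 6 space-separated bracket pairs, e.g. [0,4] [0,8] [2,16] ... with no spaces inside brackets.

Computing bounds per retry:
  i=0: D_i=min(10*3^0,1170)=10, bounds=[0,10]
  i=1: D_i=min(10*3^1,1170)=30, bounds=[0,30]
  i=2: D_i=min(10*3^2,1170)=90, bounds=[0,90]
  i=3: D_i=min(10*3^3,1170)=270, bounds=[0,270]
  i=4: D_i=min(10*3^4,1170)=810, bounds=[0,810]
  i=5: D_i=min(10*3^5,1170)=1170, bounds=[0,1170]

Answer: [0,10] [0,30] [0,90] [0,270] [0,810] [0,1170]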